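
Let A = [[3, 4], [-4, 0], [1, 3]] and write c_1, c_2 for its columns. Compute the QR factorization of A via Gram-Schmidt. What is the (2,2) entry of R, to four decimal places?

c_1 = (3, -4, 1); ‖c_1‖ = 5.0990, so e_1 = (0.5883, -0.7845, 0.1961).
e_1·c_2 = 0.5883·4 + (-0.7845)·0 + 0.1961·3 = 2.9417.
u_2 = c_2 − 2.9417·e_1 = (2.2692, 2.3077, 2.4231).
r_{22} = ‖u_2‖ = 4.0430.

r_{22} = 4.0430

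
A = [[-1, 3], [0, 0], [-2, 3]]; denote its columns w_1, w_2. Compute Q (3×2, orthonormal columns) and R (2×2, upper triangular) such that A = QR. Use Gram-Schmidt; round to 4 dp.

q_1 = w_1/‖w_1‖ = (-1, 0, -2)/2.2361 = (-0.4472, 0.0000, -0.8944).
r_{12} = q_1·w_2 = -4.0249.
u_2 = w_2 + 4.0249·q_1 = (1.2000, 0.0000, -0.6000).
‖u_2‖ = 1.3416, so q_2 = (0.8944, 0.0000, -0.4472).

Q = [[-0.4472, 0.8944], [0.0000, 0.0000], [-0.8944, -0.4472]], R = [[2.2361, -4.0249], [0.0000, 1.3416]]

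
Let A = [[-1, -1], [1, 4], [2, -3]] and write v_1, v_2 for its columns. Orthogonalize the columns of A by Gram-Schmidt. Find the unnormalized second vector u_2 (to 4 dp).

v_1 = (-1, 1, 2); ‖v_1‖ = 2.4495, so e_1 = (-0.4082, 0.4082, 0.8165).
e_1·v_2 = (-0.4082)·(-1) + 0.4082·4 + 0.8165·(-3) = -0.4082.
u_2 = v_2 + 0.4082·e_1 = (-1.1667, 4.1667, -2.6667).

u_2 = (-1.1667, 4.1667, -2.6667)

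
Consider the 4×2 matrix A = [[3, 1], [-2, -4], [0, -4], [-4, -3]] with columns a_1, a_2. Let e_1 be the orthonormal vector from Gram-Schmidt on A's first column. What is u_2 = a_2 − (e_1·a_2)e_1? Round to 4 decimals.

u_2 = (-1.3793, -2.4138, -4.0000, 0.1724)

a_1 = (3, -2, 0, -4); ‖a_1‖ = 5.3852, so e_1 = (0.5571, -0.3714, 0.0000, -0.7428).
e_1·a_2 = 0.5571·1 + (-0.3714)·(-4) + 0.0000·(-4) + (-0.7428)·(-3) = 4.2710.
u_2 = a_2 − 4.2710·e_1 = (-1.3793, -2.4138, -4.0000, 0.1724).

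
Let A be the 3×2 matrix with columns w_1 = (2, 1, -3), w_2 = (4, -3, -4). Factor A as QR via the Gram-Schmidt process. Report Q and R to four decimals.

Q = [[0.5345, 0.3483], [0.2673, -0.9340], [-0.8018, -0.0792]], R = [[3.7417, 4.5434], [0.0000, 4.5119]]

w_1 = (2, 1, -3); ‖w_1‖ = 3.7417, so e_1 = (0.5345, 0.2673, -0.8018).
e_1·w_2 = 0.5345·4 + 0.2673·(-3) + (-0.8018)·(-4) = 4.5434.
u_2 = w_2 − 4.5434·e_1 = (1.5714, -4.2143, -0.3571).
‖u_2‖ = 4.5119, so e_2 = (0.3483, -0.9340, -0.0792).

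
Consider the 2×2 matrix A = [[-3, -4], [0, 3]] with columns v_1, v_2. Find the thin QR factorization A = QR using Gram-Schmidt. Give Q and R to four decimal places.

Q = [[-1.0000, 0.0000], [0.0000, 1.0000]], R = [[3.0000, 4.0000], [0.0000, 3.0000]]

e_1 = v_1/‖v_1‖ = (-3, 0)/3.0000 = (-1.0000, 0.0000).
r_{12} = e_1·v_2 = 4.0000.
u_2 = v_2 − 4.0000·e_1 = (0.0000, 3.0000).
‖u_2‖ = 3.0000, so e_2 = (0.0000, 1.0000).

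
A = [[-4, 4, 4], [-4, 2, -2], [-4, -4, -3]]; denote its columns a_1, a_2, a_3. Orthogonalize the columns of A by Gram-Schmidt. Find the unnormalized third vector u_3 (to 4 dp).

u_3 = (1.9615, -2.6154, 0.6538)

a_1 = (-4, -4, -4); ‖a_1‖ = 6.9282, so q_1 = (-0.5774, -0.5774, -0.5774).
q_1·a_2 = (-0.5774)·4 + (-0.5774)·2 + (-0.5774)·(-4) = -1.1547.
u_2 = a_2 + 1.1547·q_1 = (3.3333, 1.3333, -4.6667).
‖u_2‖ = 5.8878, so q_2 = (0.5661, 0.2265, -0.7926).
q_1·a_3 = (-0.5774)·4 + (-0.5774)·(-2) + (-0.5774)·(-3) = 0.5774; q_2·a_3 = 0.5661·4 + 0.2265·(-2) + (-0.7926)·(-3) = 4.1894.
u_3 = a_3 − 0.5774·q_1 − 4.1894·q_2 = (1.9615, -2.6154, 0.6538).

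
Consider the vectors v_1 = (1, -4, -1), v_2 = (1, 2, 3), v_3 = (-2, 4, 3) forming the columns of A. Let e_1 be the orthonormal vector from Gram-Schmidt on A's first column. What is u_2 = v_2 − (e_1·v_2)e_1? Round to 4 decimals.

v_1 = (1, -4, -1); ‖v_1‖ = 4.2426, so e_1 = (0.2357, -0.9428, -0.2357).
e_1·v_2 = 0.2357·1 + (-0.9428)·2 + (-0.2357)·3 = -2.3570.
u_2 = v_2 + 2.3570·e_1 = (1.5556, -0.2222, 2.4444).

u_2 = (1.5556, -0.2222, 2.4444)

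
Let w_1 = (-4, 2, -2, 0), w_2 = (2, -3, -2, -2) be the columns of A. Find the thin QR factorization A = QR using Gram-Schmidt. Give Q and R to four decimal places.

Q = [[-0.8165, 0.0812], [0.4082, -0.5281], [-0.4082, -0.6906], [0.0000, -0.4875]], R = [[4.8990, -2.0412], [0.0000, 4.1028]]

q_1 = w_1/‖w_1‖ = (-4, 2, -2, 0)/4.8990 = (-0.8165, 0.4082, -0.4082, 0.0000).
r_{12} = q_1·w_2 = -2.0412.
u_2 = w_2 + 2.0412·q_1 = (0.3333, -2.1667, -2.8333, -2.0000).
‖u_2‖ = 4.1028, so q_2 = (0.0812, -0.5281, -0.6906, -0.4875).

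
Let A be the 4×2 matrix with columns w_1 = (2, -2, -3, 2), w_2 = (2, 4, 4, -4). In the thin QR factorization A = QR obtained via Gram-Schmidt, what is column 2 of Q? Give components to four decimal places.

w_1 = (2, -2, -3, 2); ‖w_1‖ = 4.5826, so e_1 = (0.4364, -0.4364, -0.6547, 0.4364).
e_1·w_2 = 0.4364·2 + (-0.4364)·4 + (-0.6547)·4 + 0.4364·(-4) = -5.2372.
u_2 = w_2 + 5.2372·e_1 = (4.2857, 1.7143, 0.5714, -1.7143).
‖u_2‖ = 4.9570, so e_2 = (0.8646, 0.3458, 0.1153, -0.3458).

e_2 = (0.8646, 0.3458, 0.1153, -0.3458)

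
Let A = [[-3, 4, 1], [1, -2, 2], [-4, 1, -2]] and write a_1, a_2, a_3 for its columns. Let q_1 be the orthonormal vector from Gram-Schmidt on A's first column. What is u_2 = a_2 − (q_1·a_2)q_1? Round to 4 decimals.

a_1 = (-3, 1, -4); ‖a_1‖ = 5.0990, so q_1 = (-0.5883, 0.1961, -0.7845).
q_1·a_2 = (-0.5883)·4 + 0.1961·(-2) + (-0.7845)·1 = -3.5301.
u_2 = a_2 + 3.5301·q_1 = (1.9231, -1.3077, -1.7692).

u_2 = (1.9231, -1.3077, -1.7692)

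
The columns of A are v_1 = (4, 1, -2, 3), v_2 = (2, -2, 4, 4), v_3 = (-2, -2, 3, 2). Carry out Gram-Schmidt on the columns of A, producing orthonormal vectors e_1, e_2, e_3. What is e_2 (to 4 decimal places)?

e_2 = (0.1101, -0.3853, 0.7707, 0.4954)

e_1 = v_1/‖v_1‖ = (4, 1, -2, 3)/5.4772 = (0.7303, 0.1826, -0.3651, 0.5477).
r_{12} = e_1·v_2 = 1.8257.
u_2 = v_2 − 1.8257·e_1 = (0.6667, -2.3333, 4.6667, 3.0000).
‖u_2‖ = 6.0553, so e_2 = (0.1101, -0.3853, 0.7707, 0.4954).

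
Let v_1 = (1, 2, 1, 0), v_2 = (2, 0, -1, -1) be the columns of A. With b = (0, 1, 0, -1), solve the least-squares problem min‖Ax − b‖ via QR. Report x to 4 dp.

x = (0.3143, 0.1143)

v_1 = (1, 2, 1, 0); ‖v_1‖ = 2.4495, so e_1 = (0.4082, 0.8165, 0.4082, 0.0000).
e_1·v_2 = 0.4082·2 + 0.8165·0 + 0.4082·(-1) + 0.0000·(-1) = 0.4082.
u_2 = v_2 − 0.4082·e_1 = (1.8333, -0.3333, -1.1667, -1.0000).
‖u_2‖ = 2.4152, so e_2 = (0.7591, -0.1380, -0.4830, -0.4140).
Qᵀb = (0.8165, 0.2760).
Back-substitute: x_2 = 0.2760/2.4152 = 0.1143.
x_1 = (0.8165 − 0.4082·0.1143)/2.4495 = 0.3143.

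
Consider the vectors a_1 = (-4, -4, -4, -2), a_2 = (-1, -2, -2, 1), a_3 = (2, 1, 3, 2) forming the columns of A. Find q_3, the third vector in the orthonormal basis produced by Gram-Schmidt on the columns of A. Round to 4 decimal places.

q_1 = a_1/‖a_1‖ = (-4, -4, -4, -2)/7.2111 = (-0.5547, -0.5547, -0.5547, -0.2774).
r_{12} = q_1·a_2 = 2.4962.
u_2 = a_2 − 2.4962·q_1 = (0.3846, -0.6154, -0.6154, 1.6923).
‖u_2‖ = 1.9415, so q_2 = (0.1981, -0.3170, -0.3170, 0.8717).
r_{13} = q_1·a_3 = -3.8829; r_{23} = q_2·a_3 = 0.8717.
u_3 = a_3 + 3.8829·q_1 − 0.8717·q_2 = (-0.3265, -0.8776, 1.1224, 0.1633).
‖u_3‖ = 1.4708, so q_3 = (-0.2220, -0.5966, 0.7632, 0.1110).

q_3 = (-0.2220, -0.5966, 0.7632, 0.1110)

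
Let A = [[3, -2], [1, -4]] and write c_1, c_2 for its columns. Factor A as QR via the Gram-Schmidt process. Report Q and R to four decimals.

Q = [[0.9487, 0.3162], [0.3162, -0.9487]], R = [[3.1623, -3.1623], [0.0000, 3.1623]]

e_1 = c_1/‖c_1‖ = (3, 1)/3.1623 = (0.9487, 0.3162).
r_{12} = e_1·c_2 = -3.1623.
u_2 = c_2 + 3.1623·e_1 = (1.0000, -3.0000).
‖u_2‖ = 3.1623, so e_2 = (0.3162, -0.9487).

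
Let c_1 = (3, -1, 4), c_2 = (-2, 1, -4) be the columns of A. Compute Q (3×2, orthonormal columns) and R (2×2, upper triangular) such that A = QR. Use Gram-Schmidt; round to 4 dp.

Q = [[0.5883, 0.8086], [-0.1961, 0.1427], [0.7845, -0.5708]], R = [[5.0990, -4.5107], [0.0000, 0.8086]]

c_1 = (3, -1, 4); ‖c_1‖ = 5.0990, so q_1 = (0.5883, -0.1961, 0.7845).
q_1·c_2 = 0.5883·(-2) + (-0.1961)·1 + 0.7845·(-4) = -4.5107.
u_2 = c_2 + 4.5107·q_1 = (0.6538, 0.1154, -0.4615).
‖u_2‖ = 0.8086, so q_2 = (0.8086, 0.1427, -0.5708).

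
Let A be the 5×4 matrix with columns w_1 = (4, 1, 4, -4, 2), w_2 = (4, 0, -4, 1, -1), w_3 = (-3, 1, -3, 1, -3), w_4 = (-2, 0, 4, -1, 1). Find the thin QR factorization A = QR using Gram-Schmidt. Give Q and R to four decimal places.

Q = [[0.5494, 0.7714, -0.1874, 0.2607], [0.1374, 0.0196, 0.5579, 0.0535], [0.5494, -0.6145, -0.1656, 0.5414], [-0.5494, 0.0948, -0.5142, 0.5080], [0.2747, -0.1340, -0.6015, -0.6149]], R = [[7.2801, -0.8242, -4.5329, 1.9230], [0.0000, 5.7724, 0.0458, -4.2296], [0.0000, 0.0000, 2.9070, -0.3748], [0.0000, 0.0000, 0.0000, 0.5213]]

w_1 = (4, 1, 4, -4, 2); ‖w_1‖ = 7.2801, so e_1 = (0.5494, 0.1374, 0.5494, -0.5494, 0.2747).
e_1·w_2 = 0.5494·4 + 0.1374·0 + 0.5494·(-4) + (-0.5494)·1 + 0.2747·(-1) = -0.8242.
u_2 = w_2 + 0.8242·e_1 = (4.4528, 0.1132, -3.5472, 0.5472, -0.7736).
‖u_2‖ = 5.7724, so e_2 = (0.7714, 0.0196, -0.6145, 0.0948, -0.1340).
e_1·w_3 = 0.5494·(-3) + 0.1374·1 + 0.5494·(-3) + (-0.5494)·1 + 0.2747·(-3) = -4.5329; e_2·w_3 = 0.7714·(-3) + 0.0196·1 + (-0.6145)·(-3) + 0.0948·1 + (-0.1340)·(-3) = 0.0458.
u_3 = w_3 + 4.5329·e_1 − 0.0458·e_2 = (-0.5447, 1.6217, -0.4813, -1.4949, -1.7486).
‖u_3‖ = 2.9070, so e_3 = (-0.1874, 0.5579, -0.1656, -0.5142, -0.6015).
e_1·w_4 = 0.5494·(-2) + 0.1374·0 + 0.5494·4 + (-0.5494)·(-1) + 0.2747·1 = 1.9230; e_2·w_4 = 0.7714·(-2) + 0.0196·0 + (-0.6145)·4 + 0.0948·(-1) + (-0.1340)·1 = -4.2296; e_3·w_4 = (-0.1874)·(-2) + 0.5579·0 + (-0.1656)·4 + (-0.5142)·(-1) + (-0.6015)·1 = -0.3748.
u_4 = w_4 − 1.9230·e_1 + 4.2296·e_2 + 0.3748·e_3 = (0.1359, 0.0279, 0.2822, 0.2648, -0.3206).
‖u_4‖ = 0.5213, so e_4 = (0.2607, 0.0535, 0.5414, 0.5080, -0.6149).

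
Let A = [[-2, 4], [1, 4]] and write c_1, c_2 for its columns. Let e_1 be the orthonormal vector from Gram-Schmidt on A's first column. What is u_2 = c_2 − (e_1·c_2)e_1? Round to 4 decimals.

u_2 = (2.4000, 4.8000)

c_1 = (-2, 1); ‖c_1‖ = 2.2361, so e_1 = (-0.8944, 0.4472).
e_1·c_2 = (-0.8944)·4 + 0.4472·4 = -1.7889.
u_2 = c_2 + 1.7889·e_1 = (2.4000, 4.8000).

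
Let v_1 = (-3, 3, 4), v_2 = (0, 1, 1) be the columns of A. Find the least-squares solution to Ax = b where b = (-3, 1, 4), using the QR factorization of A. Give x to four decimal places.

x = (1.1053, -1.3684)

v_1 = (-3, 3, 4); ‖v_1‖ = 5.8310, so e_1 = (-0.5145, 0.5145, 0.6860).
e_1·v_2 = (-0.5145)·0 + 0.5145·1 + 0.6860·1 = 1.2005.
u_2 = v_2 − 1.2005·e_1 = (0.6176, 0.3824, 0.1765).
‖u_2‖ = 0.7475, so e_2 = (0.8262, 0.5115, 0.2361).
Qᵀb = (4.8020, -1.0230).
Back-substitute: x_2 = -1.0230/0.7475 = -1.3684.
x_1 = (4.8020 − 1.2005·(-1.3684))/5.8310 = 1.1053.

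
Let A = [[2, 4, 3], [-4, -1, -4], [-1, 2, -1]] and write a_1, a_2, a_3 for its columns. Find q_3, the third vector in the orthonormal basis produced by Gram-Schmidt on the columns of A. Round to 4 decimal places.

q_1 = a_1/‖a_1‖ = (2, -4, -1)/4.5826 = (0.4364, -0.8729, -0.2182).
r_{12} = q_1·a_2 = 2.1822.
u_2 = a_2 − 2.1822·q_1 = (3.0476, 0.9048, 2.4762).
‖u_2‖ = 4.0297, so q_2 = (0.7563, 0.2245, 0.6145).
r_{13} = q_1·a_3 = 5.0190; r_{23} = q_2·a_3 = 0.7563.
u_3 = a_3 − 5.0190·q_1 − 0.7563·q_2 = (0.2375, 0.2111, -0.3695).
‖u_3‖ = 0.4874, so q_3 = (0.4874, 0.4332, -0.7581).

q_3 = (0.4874, 0.4332, -0.7581)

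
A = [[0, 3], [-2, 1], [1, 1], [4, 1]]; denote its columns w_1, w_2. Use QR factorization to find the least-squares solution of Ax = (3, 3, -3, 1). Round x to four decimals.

x = (-0.3704, 0.9259)

q_1 = w_1/‖w_1‖ = (0, -2, 1, 4)/4.5826 = (0.0000, -0.4364, 0.2182, 0.8729).
r_{12} = q_1·w_2 = 0.6547.
u_2 = w_2 − 0.6547·q_1 = (3.0000, 1.2857, 0.8571, 0.4286).
‖u_2‖ = 3.4017, so q_2 = (0.8819, 0.3780, 0.2520, 0.1260).
Qᵀb = (-1.0911, 3.1497).
Back-substitute: x_2 = 3.1497/3.4017 = 0.9259.
x_1 = (-1.0911 − 0.6547·0.9259)/4.5826 = -0.3704.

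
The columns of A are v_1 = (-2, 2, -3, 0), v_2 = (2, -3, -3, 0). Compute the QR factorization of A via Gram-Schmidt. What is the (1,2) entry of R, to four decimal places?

q_1 = v_1/‖v_1‖ = (-2, 2, -3, 0)/4.1231 = (-0.4851, 0.4851, -0.7276, 0.0000).
r_{12} = q_1·v_2 = -0.2425.

r_{12} = -0.2425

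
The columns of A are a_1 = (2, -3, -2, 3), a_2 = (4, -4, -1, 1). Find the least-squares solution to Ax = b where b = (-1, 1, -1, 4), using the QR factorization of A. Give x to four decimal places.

x = (1.4710, -1.1699)

a_1 = (2, -3, -2, 3); ‖a_1‖ = 5.0990, so e_1 = (0.3922, -0.5883, -0.3922, 0.5883).
e_1·a_2 = 0.3922·4 + (-0.5883)·(-4) + (-0.3922)·(-1) + 0.5883·1 = 4.9029.
u_2 = a_2 − 4.9029·e_1 = (2.0769, -1.1154, 0.9231, -1.8846).
‖u_2‖ = 3.1562, so e_2 = (0.6580, -0.3534, 0.2925, -0.5971).
Qᵀb = (1.7650, -3.6924).
Back-substitute: x_2 = -3.6924/3.1562 = -1.1699.
x_1 = (1.7650 − 4.9029·(-1.1699))/5.0990 = 1.4710.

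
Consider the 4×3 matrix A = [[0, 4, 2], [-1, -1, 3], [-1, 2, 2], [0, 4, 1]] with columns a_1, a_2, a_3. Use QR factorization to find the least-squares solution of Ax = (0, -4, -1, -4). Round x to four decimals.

x = (0.2597, -0.0608, -0.8840)

a_1 = (0, -1, -1, 0); ‖a_1‖ = 1.4142, so e_1 = (0.0000, -0.7071, -0.7071, 0.0000).
e_1·a_2 = 0.0000·4 + (-0.7071)·(-1) + (-0.7071)·2 + 0.0000·4 = -0.7071.
u_2 = a_2 + 0.7071·e_1 = (4.0000, -1.5000, 1.5000, 4.0000).
‖u_2‖ = 6.0415, so e_2 = (0.6621, -0.2483, 0.2483, 0.6621).
e_1·a_3 = 0.0000·2 + (-0.7071)·3 + (-0.7071)·2 + 0.0000·1 = -3.5355; e_2·a_3 = 0.6621·2 + (-0.2483)·3 + 0.2483·2 + 0.6621·1 = 1.7380.
u_3 = a_3 + 3.5355·e_1 − 1.7380·e_2 = (0.8493, 0.9315, -0.9315, -0.1507).
‖u_3‖ = 1.5746, so e_3 = (0.5394, 0.5916, -0.5916, -0.0957).
Qᵀb = (3.5355, -1.9035, -1.3919).
Back-substitute: x_3 = -1.3919/1.5746 = -0.8840.
x_2 = (-1.9035 − 1.7380·(-0.8840))/6.0415 = -0.0608.
x_1 = (3.5355 + 0.7071·(-0.0608) + 3.5355·(-0.8840))/1.4142 = 0.2597.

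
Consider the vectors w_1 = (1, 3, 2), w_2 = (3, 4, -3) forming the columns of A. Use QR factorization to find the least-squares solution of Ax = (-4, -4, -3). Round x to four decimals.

q_1 = w_1/‖w_1‖ = (1, 3, 2)/3.7417 = (0.2673, 0.8018, 0.5345).
r_{12} = q_1·w_2 = 2.4054.
u_2 = w_2 − 2.4054·q_1 = (2.3571, 2.0714, -4.2857).
‖u_2‖ = 5.3117, so q_2 = (0.4438, 0.3900, -0.8068).
Qᵀb = (-5.8797, -0.9144).
Back-substitute: x_2 = -0.9144/5.3117 = -0.1722.
x_1 = (-5.8797 − 2.4054·(-0.1722))/3.7417 = -1.4608.

x = (-1.4608, -0.1722)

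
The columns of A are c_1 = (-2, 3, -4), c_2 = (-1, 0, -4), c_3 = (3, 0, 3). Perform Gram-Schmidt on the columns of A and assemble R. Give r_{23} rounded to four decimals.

c_1 = (-2, 3, -4); ‖c_1‖ = 5.3852, so q_1 = (-0.3714, 0.5571, -0.7428).
q_1·c_2 = (-0.3714)·(-1) + 0.5571·0 + (-0.7428)·(-4) = 3.3425.
u_2 = c_2 − 3.3425·q_1 = (0.2414, -1.8621, -1.5172).
‖u_2‖ = 2.4140, so q_2 = (0.1000, -0.7713, -0.6285).
r_{23} = q_2·c_3 = -1.5856.

r_{23} = -1.5856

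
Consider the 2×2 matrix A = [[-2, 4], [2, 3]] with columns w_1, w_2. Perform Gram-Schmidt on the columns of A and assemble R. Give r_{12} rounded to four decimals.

r_{12} = -0.7071

q_1 = w_1/‖w_1‖ = (-2, 2)/2.8284 = (-0.7071, 0.7071).
r_{12} = q_1·w_2 = -0.7071.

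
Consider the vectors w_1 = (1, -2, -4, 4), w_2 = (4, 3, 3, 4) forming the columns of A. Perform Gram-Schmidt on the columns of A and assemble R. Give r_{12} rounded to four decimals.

r_{12} = 0.3288

w_1 = (1, -2, -4, 4); ‖w_1‖ = 6.0828, so e_1 = (0.1644, -0.3288, -0.6576, 0.6576).
r_{12} = e_1·w_2 = 0.3288.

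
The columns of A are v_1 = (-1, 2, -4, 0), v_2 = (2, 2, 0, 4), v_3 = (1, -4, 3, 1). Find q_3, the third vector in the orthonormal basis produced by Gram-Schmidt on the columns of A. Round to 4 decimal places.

q_3 = (0.0000, -0.8165, -0.4082, 0.4082)

v_1 = (-1, 2, -4, 0); ‖v_1‖ = 4.5826, so q_1 = (-0.2182, 0.4364, -0.8729, 0.0000).
q_1·v_2 = (-0.2182)·2 + 0.4364·2 + (-0.8729)·0 + 0.0000·4 = 0.4364.
u_2 = v_2 − 0.4364·q_1 = (2.0952, 1.8095, 0.3810, 4.0000).
‖u_2‖ = 4.8795, so q_2 = (0.4294, 0.3708, 0.0781, 0.8198).
q_1·v_3 = (-0.2182)·1 + 0.4364·(-4) + (-0.8729)·3 + 0.0000·1 = -4.5826; q_2·v_3 = 0.4294·1 + 0.3708·(-4) + 0.0781·3 + 0.8198·1 = 0.0000.
u_3 = v_3 + 4.5826·q_1 − 0.0000·q_2 = (0.0000, -2.0000, -1.0000, 1.0000).
‖u_3‖ = 2.4495, so q_3 = (0.0000, -0.8165, -0.4082, 0.4082).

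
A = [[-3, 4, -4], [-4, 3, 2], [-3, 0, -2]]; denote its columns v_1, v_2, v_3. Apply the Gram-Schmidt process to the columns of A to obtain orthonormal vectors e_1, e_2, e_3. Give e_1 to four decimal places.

e_1 = (-0.5145, -0.6860, -0.5145)

v_1 = (-3, -4, -3); ‖v_1‖ = 5.8310, so e_1 = (-0.5145, -0.6860, -0.5145).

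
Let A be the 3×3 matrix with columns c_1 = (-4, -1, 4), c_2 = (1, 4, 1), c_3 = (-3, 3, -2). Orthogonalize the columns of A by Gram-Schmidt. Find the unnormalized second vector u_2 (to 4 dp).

u_2 = (0.5152, 3.8788, 1.4848)

c_1 = (-4, -1, 4); ‖c_1‖ = 5.7446, so q_1 = (-0.6963, -0.1741, 0.6963).
q_1·c_2 = (-0.6963)·1 + (-0.1741)·4 + 0.6963·1 = -0.6963.
u_2 = c_2 + 0.6963·q_1 = (0.5152, 3.8788, 1.4848).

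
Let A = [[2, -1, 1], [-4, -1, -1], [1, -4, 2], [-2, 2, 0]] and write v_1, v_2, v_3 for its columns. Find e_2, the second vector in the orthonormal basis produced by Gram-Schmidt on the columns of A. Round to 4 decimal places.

v_1 = (2, -4, 1, -2); ‖v_1‖ = 5.0000, so e_1 = (0.4000, -0.8000, 0.2000, -0.4000).
e_1·v_2 = 0.4000·(-1) + (-0.8000)·(-1) + 0.2000·(-4) + (-0.4000)·2 = -1.2000.
u_2 = v_2 + 1.2000·e_1 = (-0.5200, -1.9600, -3.7600, 1.5200).
‖u_2‖ = 4.5343, so e_2 = (-0.1147, -0.4323, -0.8292, 0.3352).

e_2 = (-0.1147, -0.4323, -0.8292, 0.3352)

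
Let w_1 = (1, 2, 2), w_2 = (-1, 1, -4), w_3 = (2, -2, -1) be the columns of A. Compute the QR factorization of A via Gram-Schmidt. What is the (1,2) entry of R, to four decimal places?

w_1 = (1, 2, 2); ‖w_1‖ = 3.0000, so q_1 = (0.3333, 0.6667, 0.6667).
r_{12} = q_1·w_2 = -2.3333.

r_{12} = -2.3333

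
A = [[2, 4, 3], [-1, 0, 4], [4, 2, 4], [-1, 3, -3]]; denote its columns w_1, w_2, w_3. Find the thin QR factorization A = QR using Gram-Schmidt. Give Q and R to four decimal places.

w_1 = (2, -1, 4, -1); ‖w_1‖ = 4.6904, so e_1 = (0.4264, -0.2132, 0.8528, -0.2132).
e_1·w_2 = 0.4264·4 + (-0.2132)·0 + 0.8528·2 + (-0.2132)·3 = 2.7716.
u_2 = w_2 − 2.7716·e_1 = (2.8182, 0.5909, -0.3636, 3.5909).
‖u_2‖ = 4.6172, so e_2 = (0.6104, 0.1280, -0.0788, 0.7777).
e_1·w_3 = 0.4264·3 + (-0.2132)·4 + 0.8528·4 + (-0.2132)·(-3) = 4.4772; e_2·w_3 = 0.6104·3 + 0.1280·4 + (-0.0788)·4 + 0.7777·(-3) = -0.3052.
u_3 = w_3 − 4.4772·e_1 + 0.3052·e_2 = (1.2772, 4.9936, 0.1578, -1.8081).
‖u_3‖ = 5.4646, so e_3 = (0.2337, 0.9138, 0.0289, -0.3309).

Q = [[0.4264, 0.6104, 0.2337], [-0.2132, 0.1280, 0.9138], [0.8528, -0.0788, 0.0289], [-0.2132, 0.7777, -0.3309]], R = [[4.6904, 2.7716, 4.4772], [0.0000, 4.6172, -0.3052], [0.0000, 0.0000, 5.4646]]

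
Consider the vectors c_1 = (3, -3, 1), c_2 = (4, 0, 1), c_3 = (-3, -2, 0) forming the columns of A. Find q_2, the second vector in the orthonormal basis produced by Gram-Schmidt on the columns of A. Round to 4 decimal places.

q_2 = (0.6840, 0.7210, 0.1109)

c_1 = (3, -3, 1); ‖c_1‖ = 4.3589, so q_1 = (0.6882, -0.6882, 0.2294).
q_1·c_2 = 0.6882·4 + (-0.6882)·0 + 0.2294·1 = 2.9824.
u_2 = c_2 − 2.9824·q_1 = (1.9474, 2.0526, 0.3158).
‖u_2‖ = 2.8470, so q_2 = (0.6840, 0.7210, 0.1109).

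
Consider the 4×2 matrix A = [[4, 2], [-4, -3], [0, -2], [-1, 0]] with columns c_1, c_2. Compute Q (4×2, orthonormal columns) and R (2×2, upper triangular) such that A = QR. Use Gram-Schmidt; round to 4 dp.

Q = [[0.6963, -0.1921], [-0.6963, -0.2607], [0.0000, -0.9055], [-0.1741, 0.2744]], R = [[5.7446, 3.4816], [0.0000, 2.2088]]

c_1 = (4, -4, 0, -1); ‖c_1‖ = 5.7446, so e_1 = (0.6963, -0.6963, 0.0000, -0.1741).
e_1·c_2 = 0.6963·2 + (-0.6963)·(-3) + 0.0000·(-2) + (-0.1741)·0 = 3.4816.
u_2 = c_2 − 3.4816·e_1 = (-0.4242, -0.5758, -2.0000, 0.6061).
‖u_2‖ = 2.2088, so e_2 = (-0.1921, -0.2607, -0.9055, 0.2744).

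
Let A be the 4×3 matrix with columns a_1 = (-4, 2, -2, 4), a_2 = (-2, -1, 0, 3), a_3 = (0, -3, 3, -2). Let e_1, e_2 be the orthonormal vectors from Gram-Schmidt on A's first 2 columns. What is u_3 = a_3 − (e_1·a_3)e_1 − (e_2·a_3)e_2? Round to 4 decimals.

a_1 = (-4, 2, -2, 4); ‖a_1‖ = 6.3246, so e_1 = (-0.6325, 0.3162, -0.3162, 0.6325).
e_1·a_2 = (-0.6325)·(-2) + 0.3162·(-1) + (-0.3162)·0 + 0.6325·3 = 2.8460.
u_2 = a_2 − 2.8460·e_1 = (-0.2000, -1.9000, 0.9000, 1.2000).
‖u_2‖ = 2.4290, so e_2 = (-0.0823, -0.7822, 0.3705, 0.4940).
e_1·a_3 = (-0.6325)·0 + 0.3162·(-3) + (-0.3162)·3 + 0.6325·(-2) = -3.1623; e_2·a_3 = (-0.0823)·0 + (-0.7822)·(-3) + 0.3705·3 + 0.4940·(-2) = 2.4702.
u_3 = a_3 + 3.1623·e_1 − 2.4702·e_2 = (-1.7966, -0.0678, 1.0847, -1.2203).

u_3 = (-1.7966, -0.0678, 1.0847, -1.2203)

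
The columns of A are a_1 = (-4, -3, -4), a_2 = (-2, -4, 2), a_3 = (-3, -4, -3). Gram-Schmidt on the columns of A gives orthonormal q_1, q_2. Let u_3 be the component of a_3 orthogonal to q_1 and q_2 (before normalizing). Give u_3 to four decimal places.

u_3 = (0.7333, -0.5333, -0.3333)

q_1 = a_1/‖a_1‖ = (-4, -3, -4)/6.4031 = (-0.6247, -0.4685, -0.6247).
r_{12} = q_1·a_2 = 1.8741.
u_2 = a_2 − 1.8741·q_1 = (-0.8293, -3.1220, 3.1707).
‖u_2‖ = 4.5263, so q_2 = (-0.1832, -0.6897, 0.7005).
r_{13} = q_1·a_3 = 5.6223; r_{23} = q_2·a_3 = 1.2070.
u_3 = a_3 − 5.6223·q_1 − 1.2070·q_2 = (0.7333, -0.5333, -0.3333).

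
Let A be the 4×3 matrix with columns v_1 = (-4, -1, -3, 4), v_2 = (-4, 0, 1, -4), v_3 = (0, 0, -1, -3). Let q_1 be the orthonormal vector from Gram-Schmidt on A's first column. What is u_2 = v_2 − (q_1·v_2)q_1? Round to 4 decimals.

u_2 = (-4.2857, -0.0714, 0.7857, -3.7143)

v_1 = (-4, -1, -3, 4); ‖v_1‖ = 6.4807, so q_1 = (-0.6172, -0.1543, -0.4629, 0.6172).
q_1·v_2 = (-0.6172)·(-4) + (-0.1543)·0 + (-0.4629)·1 + 0.6172·(-4) = -0.4629.
u_2 = v_2 + 0.4629·q_1 = (-4.2857, -0.0714, 0.7857, -3.7143).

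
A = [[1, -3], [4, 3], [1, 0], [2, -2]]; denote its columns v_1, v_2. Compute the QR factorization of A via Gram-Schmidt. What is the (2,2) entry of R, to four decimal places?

v_1 = (1, 4, 1, 2); ‖v_1‖ = 4.6904, so q_1 = (0.2132, 0.8528, 0.2132, 0.4264).
q_1·v_2 = 0.2132·(-3) + 0.8528·3 + 0.2132·0 + 0.4264·(-2) = 1.0660.
u_2 = v_2 − 1.0660·q_1 = (-3.2273, 2.0909, -0.2273, -2.4545).
r_{22} = ‖u_2‖ = 4.5677.

r_{22} = 4.5677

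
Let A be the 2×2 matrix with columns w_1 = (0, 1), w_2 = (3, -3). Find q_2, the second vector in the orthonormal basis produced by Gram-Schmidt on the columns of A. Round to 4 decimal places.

q_1 = w_1/‖w_1‖ = (0, 1)/1.0000 = (0.0000, 1.0000).
r_{12} = q_1·w_2 = -3.0000.
u_2 = w_2 + 3.0000·q_1 = (3.0000, 0.0000).
‖u_2‖ = 3.0000, so q_2 = (1.0000, 0.0000).

q_2 = (1.0000, 0.0000)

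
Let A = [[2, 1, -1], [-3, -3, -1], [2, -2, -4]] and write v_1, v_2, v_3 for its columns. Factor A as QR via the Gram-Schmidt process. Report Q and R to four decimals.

v_1 = (2, -3, 2); ‖v_1‖ = 4.1231, so e_1 = (0.4851, -0.7276, 0.4851).
e_1·v_2 = 0.4851·1 + (-0.7276)·(-3) + 0.4851·(-2) = 1.6977.
u_2 = v_2 − 1.6977·e_1 = (0.1765, -1.7647, -2.8235).
‖u_2‖ = 3.3343, so e_2 = (0.0529, -0.5293, -0.8468).
e_1·v_3 = 0.4851·(-1) + (-0.7276)·(-1) + 0.4851·(-4) = -1.6977; e_2·v_3 = 0.0529·(-1) + (-0.5293)·(-1) + (-0.8468)·(-4) = 3.8636.
u_3 = v_3 + 1.6977·e_1 − 3.8636·e_2 = (-0.3810, -0.1905, 0.0952).
‖u_3‖ = 0.4364, so e_3 = (-0.8729, -0.4364, 0.2182).

Q = [[0.4851, 0.0529, -0.8729], [-0.7276, -0.5293, -0.4364], [0.4851, -0.8468, 0.2182]], R = [[4.1231, 1.6977, -1.6977], [0.0000, 3.3343, 3.8636], [0.0000, 0.0000, 0.4364]]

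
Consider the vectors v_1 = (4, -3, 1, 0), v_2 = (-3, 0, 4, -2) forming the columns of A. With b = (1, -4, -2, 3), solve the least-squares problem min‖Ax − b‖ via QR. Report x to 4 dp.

x = (0.3913, -0.4783)

v_1 = (4, -3, 1, 0); ‖v_1‖ = 5.0990, so q_1 = (0.7845, -0.5883, 0.1961, 0.0000).
q_1·v_2 = 0.7845·(-3) + (-0.5883)·0 + 0.1961·4 + 0.0000·(-2) = -1.5689.
u_2 = v_2 + 1.5689·q_1 = (-1.7692, -0.9231, 4.3077, -2.0000).
‖u_2‖ = 5.1515, so q_2 = (-0.3434, -0.1792, 0.8362, -0.3882).
Qᵀb = (2.7456, -2.4638).
Back-substitute: x_2 = -2.4638/5.1515 = -0.4783.
x_1 = (2.7456 + 1.5689·(-0.4783))/5.0990 = 0.3913.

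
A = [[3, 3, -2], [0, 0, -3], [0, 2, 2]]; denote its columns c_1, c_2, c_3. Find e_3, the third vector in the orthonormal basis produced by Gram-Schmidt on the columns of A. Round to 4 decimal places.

e_3 = (0.0000, -1.0000, 0.0000)

e_1 = c_1/‖c_1‖ = (3, 0, 0)/3.0000 = (1.0000, 0.0000, 0.0000).
r_{12} = e_1·c_2 = 3.0000.
u_2 = c_2 − 3.0000·e_1 = (0.0000, 0.0000, 2.0000).
‖u_2‖ = 2.0000, so e_2 = (0.0000, 0.0000, 1.0000).
r_{13} = e_1·c_3 = -2.0000; r_{23} = e_2·c_3 = 2.0000.
u_3 = c_3 + 2.0000·e_1 − 2.0000·e_2 = (0.0000, -3.0000, 0.0000).
‖u_3‖ = 3.0000, so e_3 = (0.0000, -1.0000, 0.0000).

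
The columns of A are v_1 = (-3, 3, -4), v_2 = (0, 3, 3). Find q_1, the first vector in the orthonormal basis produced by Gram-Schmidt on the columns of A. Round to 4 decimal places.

q_1 = v_1/‖v_1‖ = (-3, 3, -4)/5.8310 = (-0.5145, 0.5145, -0.6860).

q_1 = (-0.5145, 0.5145, -0.6860)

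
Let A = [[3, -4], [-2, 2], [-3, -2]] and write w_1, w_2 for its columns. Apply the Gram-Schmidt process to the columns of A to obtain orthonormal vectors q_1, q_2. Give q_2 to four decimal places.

q_2 = (-0.5977, 0.2473, -0.7626)

q_1 = w_1/‖w_1‖ = (3, -2, -3)/4.6904 = (0.6396, -0.4264, -0.6396).
r_{12} = q_1·w_2 = -2.1320.
u_2 = w_2 + 2.1320·q_1 = (-2.6364, 1.0909, -3.3636).
‖u_2‖ = 4.4107, so q_2 = (-0.5977, 0.2473, -0.7626).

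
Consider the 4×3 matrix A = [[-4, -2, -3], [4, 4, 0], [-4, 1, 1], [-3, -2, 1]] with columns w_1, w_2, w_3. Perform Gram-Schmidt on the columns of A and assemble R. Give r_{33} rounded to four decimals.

e_1 = w_1/‖w_1‖ = (-4, 4, -4, -3)/7.5498 = (-0.5298, 0.5298, -0.5298, -0.3974).
r_{12} = e_1·w_2 = 3.4438.
u_2 = w_2 − 3.4438·e_1 = (-0.1754, 2.1754, 2.8246, -0.6316).
‖u_2‖ = 3.6250, so e_2 = (-0.0484, 0.6001, 0.7792, -0.1742).
r_{13} = e_1·w_3 = 0.6623; r_{23} = e_2·w_3 = 0.7502.
u_3 = w_3 − 0.6623·e_1 − 0.7502·e_2 = (-2.6128, -0.8011, 0.7664, 1.3939).
r_{33} = ‖u_3‖ = 3.1621.

r_{33} = 3.1621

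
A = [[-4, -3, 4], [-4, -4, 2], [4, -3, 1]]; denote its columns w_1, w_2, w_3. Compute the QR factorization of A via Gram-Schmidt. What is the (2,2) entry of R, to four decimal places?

w_1 = (-4, -4, 4); ‖w_1‖ = 6.9282, so q_1 = (-0.5774, -0.5774, 0.5774).
q_1·w_2 = (-0.5774)·(-3) + (-0.5774)·(-4) + 0.5774·(-3) = 2.3094.
u_2 = w_2 − 2.3094·q_1 = (-1.6667, -2.6667, -4.3333).
r_{22} = ‖u_2‖ = 5.3541.

r_{22} = 5.3541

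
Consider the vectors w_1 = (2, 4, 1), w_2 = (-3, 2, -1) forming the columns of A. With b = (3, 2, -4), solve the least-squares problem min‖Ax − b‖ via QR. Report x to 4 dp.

w_1 = (2, 4, 1); ‖w_1‖ = 4.5826, so q_1 = (0.4364, 0.8729, 0.2182).
q_1·w_2 = 0.4364·(-3) + 0.8729·2 + 0.2182·(-1) = 0.2182.
u_2 = w_2 − 0.2182·q_1 = (-3.0952, 1.8095, -1.0476).
‖u_2‖ = 3.7353, so q_2 = (-0.8286, 0.4844, -0.2805).
Qᵀb = (2.1822, -0.3952).
Back-substitute: x_2 = -0.3952/3.7353 = -0.1058.
x_1 = (2.1822 − 0.2182·(-0.1058))/4.5826 = 0.4812.

x = (0.4812, -0.1058)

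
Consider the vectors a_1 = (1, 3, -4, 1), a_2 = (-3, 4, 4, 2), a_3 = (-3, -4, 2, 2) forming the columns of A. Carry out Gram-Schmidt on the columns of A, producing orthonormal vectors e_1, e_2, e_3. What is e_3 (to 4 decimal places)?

e_3 = (-0.5274, -0.4367, -0.2925, 0.6675)

a_1 = (1, 3, -4, 1); ‖a_1‖ = 5.1962, so e_1 = (0.1925, 0.5774, -0.7698, 0.1925).
e_1·a_2 = 0.1925·(-3) + 0.5774·4 + (-0.7698)·4 + 0.1925·2 = -0.9623.
u_2 = a_2 + 0.9623·e_1 = (-2.8148, 4.5556, 3.2593, 2.1852).
‖u_2‖ = 6.6388, so e_2 = (-0.4240, 0.6862, 0.4909, 0.3292).
e_1·a_3 = 0.1925·(-3) + 0.5774·(-4) + (-0.7698)·2 + 0.1925·2 = -4.0415; e_2·a_3 = (-0.4240)·(-3) + 0.6862·(-4) + 0.4909·2 + 0.3292·2 = 0.1674.
u_3 = a_3 + 4.0415·e_1 − 0.1674·e_2 = (-2.1513, -1.7815, -1.1933, 2.7227).
‖u_3‖ = 4.0791, so e_3 = (-0.5274, -0.4367, -0.2925, 0.6675).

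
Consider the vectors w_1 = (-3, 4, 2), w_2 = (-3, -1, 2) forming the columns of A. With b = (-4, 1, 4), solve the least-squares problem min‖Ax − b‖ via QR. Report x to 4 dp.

w_1 = (-3, 4, 2); ‖w_1‖ = 5.3852, so e_1 = (-0.5571, 0.7428, 0.3714).
e_1·w_2 = (-0.5571)·(-3) + 0.7428·(-1) + 0.3714·2 = 1.6713.
u_2 = w_2 − 1.6713·e_1 = (-2.0690, -2.2414, 1.3793).
‖u_2‖ = 3.3477, so e_2 = (-0.6180, -0.6695, 0.4120).
Qᵀb = (4.4567, 3.4507).
Back-substitute: x_2 = 3.4507/3.3477 = 1.0308.
x_1 = (4.4567 − 1.6713·1.0308)/5.3852 = 0.5077.

x = (0.5077, 1.0308)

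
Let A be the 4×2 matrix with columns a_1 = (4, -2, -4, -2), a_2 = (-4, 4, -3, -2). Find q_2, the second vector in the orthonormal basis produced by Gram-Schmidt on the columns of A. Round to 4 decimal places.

q_2 = (-0.4857, 0.5465, -0.5768, -0.3643)

a_1 = (4, -2, -4, -2); ‖a_1‖ = 6.3246, so q_1 = (0.6325, -0.3162, -0.6325, -0.3162).
q_1·a_2 = 0.6325·(-4) + (-0.3162)·4 + (-0.6325)·(-3) + (-0.3162)·(-2) = -1.2649.
u_2 = a_2 + 1.2649·q_1 = (-3.2000, 3.6000, -3.8000, -2.4000).
‖u_2‖ = 6.5879, so q_2 = (-0.4857, 0.5465, -0.5768, -0.3643).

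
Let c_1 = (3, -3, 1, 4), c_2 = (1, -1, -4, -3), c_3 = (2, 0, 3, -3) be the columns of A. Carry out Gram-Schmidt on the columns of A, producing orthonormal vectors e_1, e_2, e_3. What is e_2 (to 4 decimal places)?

e_1 = c_1/‖c_1‖ = (3, -3, 1, 4)/5.9161 = (0.5071, -0.5071, 0.1690, 0.6761).
r_{12} = e_1·c_2 = -1.6903.
u_2 = c_2 + 1.6903·e_1 = (1.8571, -1.8571, -3.7143, -1.8571).
‖u_2‖ = 4.9135, so e_2 = (0.3780, -0.3780, -0.7559, -0.3780).

e_2 = (0.3780, -0.3780, -0.7559, -0.3780)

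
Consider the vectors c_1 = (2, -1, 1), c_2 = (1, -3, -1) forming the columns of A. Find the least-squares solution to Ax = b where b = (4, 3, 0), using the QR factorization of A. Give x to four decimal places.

c_1 = (2, -1, 1); ‖c_1‖ = 2.4495, so q_1 = (0.8165, -0.4082, 0.4082).
q_1·c_2 = 0.8165·1 + (-0.4082)·(-3) + 0.4082·(-1) = 1.6330.
u_2 = c_2 − 1.6330·q_1 = (-0.3333, -2.3333, -1.6667).
‖u_2‖ = 2.8868, so q_2 = (-0.1155, -0.8083, -0.5774).
Qᵀb = (2.0412, -2.8868).
Back-substitute: x_2 = -2.8868/2.8868 = -1.0000.
x_1 = (2.0412 − 1.6330·(-1.0000))/2.4495 = 1.5000.

x = (1.5000, -1.0000)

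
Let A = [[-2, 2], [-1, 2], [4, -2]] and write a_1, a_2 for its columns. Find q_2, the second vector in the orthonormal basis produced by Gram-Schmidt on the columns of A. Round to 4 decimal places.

q_2 = (0.4082, 0.8165, 0.4082)

q_1 = a_1/‖a_1‖ = (-2, -1, 4)/4.5826 = (-0.4364, -0.2182, 0.8729).
r_{12} = q_1·a_2 = -3.0551.
u_2 = a_2 + 3.0551·q_1 = (0.6667, 1.3333, 0.6667).
‖u_2‖ = 1.6330, so q_2 = (0.4082, 0.8165, 0.4082).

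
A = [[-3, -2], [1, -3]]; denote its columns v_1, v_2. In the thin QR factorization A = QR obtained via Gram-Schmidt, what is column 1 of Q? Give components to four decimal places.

e_1 = v_1/‖v_1‖ = (-3, 1)/3.1623 = (-0.9487, 0.3162).

e_1 = (-0.9487, 0.3162)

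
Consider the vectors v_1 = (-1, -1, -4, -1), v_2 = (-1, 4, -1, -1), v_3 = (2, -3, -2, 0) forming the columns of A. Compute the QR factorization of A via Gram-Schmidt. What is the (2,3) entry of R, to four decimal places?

v_1 = (-1, -1, -4, -1); ‖v_1‖ = 4.3589, so e_1 = (-0.2294, -0.2294, -0.9177, -0.2294).
e_1·v_2 = (-0.2294)·(-1) + (-0.2294)·4 + (-0.9177)·(-1) + (-0.2294)·(-1) = 0.4588.
u_2 = v_2 − 0.4588·e_1 = (-0.8947, 4.1053, -0.5789, -0.8947).
‖u_2‖ = 4.3347, so e_2 = (-0.2064, 0.9471, -0.1336, -0.2064).
r_{23} = e_2·v_3 = -2.9869.

r_{23} = -2.9869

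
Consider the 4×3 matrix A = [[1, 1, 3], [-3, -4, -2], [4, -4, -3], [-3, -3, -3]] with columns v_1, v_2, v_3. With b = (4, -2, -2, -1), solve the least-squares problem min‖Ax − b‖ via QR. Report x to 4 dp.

x = (0.0030, -0.3129, 1.1289)

v_1 = (1, -3, 4, -3); ‖v_1‖ = 5.9161, so e_1 = (0.1690, -0.5071, 0.6761, -0.5071).
e_1·v_2 = 0.1690·1 + (-0.5071)·(-4) + 0.6761·(-4) + (-0.5071)·(-3) = 1.0142.
u_2 = v_2 − 1.0142·e_1 = (0.8286, -3.4857, -4.6857, -2.4857).
‖u_2‖ = 6.4009, so e_2 = (0.1294, -0.5446, -0.7320, -0.3883).
e_1·v_3 = 0.1690·3 + (-0.5071)·(-2) + 0.6761·(-3) + (-0.5071)·(-3) = 1.0142; e_2·v_3 = 0.1294·3 + (-0.5446)·(-2) + (-0.7320)·(-3) + (-0.3883)·(-3) = 4.8386.
u_3 = v_3 − 1.0142·e_1 − 4.8386·e_2 = (2.2022, 1.1492, -0.1437, -0.6067).
‖u_3‖ = 2.5611, so e_3 = (0.8599, 0.4487, -0.0561, -0.2369).
Qᵀb = (0.8452, 3.4593, 2.8911).
Back-substitute: x_3 = 2.8911/2.5611 = 1.1289.
x_2 = (3.4593 − 4.8386·1.1289)/6.4009 = -0.3129.
x_1 = (0.8452 − 1.0142·(-0.3129) − 1.0142·1.1289)/5.9161 = 0.0030.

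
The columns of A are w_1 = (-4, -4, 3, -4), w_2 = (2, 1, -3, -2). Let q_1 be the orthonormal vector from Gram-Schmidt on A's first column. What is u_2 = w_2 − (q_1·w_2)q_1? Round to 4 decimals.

u_2 = (1.0877, 0.0877, -2.3158, -2.9123)

q_1 = w_1/‖w_1‖ = (-4, -4, 3, -4)/7.5498 = (-0.5298, -0.5298, 0.3974, -0.5298).
r_{12} = q_1·w_2 = -1.7219.
u_2 = w_2 + 1.7219·q_1 = (1.0877, 0.0877, -2.3158, -2.9123).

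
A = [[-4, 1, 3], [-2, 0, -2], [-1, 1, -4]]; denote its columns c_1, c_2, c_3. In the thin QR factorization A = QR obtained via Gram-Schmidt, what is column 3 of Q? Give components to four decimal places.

c_1 = (-4, -2, -1); ‖c_1‖ = 4.5826, so q_1 = (-0.8729, -0.4364, -0.2182).
q_1·c_2 = (-0.8729)·1 + (-0.4364)·0 + (-0.2182)·1 = -1.0911.
u_2 = c_2 + 1.0911·q_1 = (0.0476, -0.4762, 0.7619).
‖u_2‖ = 0.8997, so q_2 = (0.0529, -0.5293, 0.8468).
q_1·c_3 = (-0.8729)·3 + (-0.4364)·(-2) + (-0.2182)·(-4) = -0.8729; q_2·c_3 = 0.0529·3 + (-0.5293)·(-2) + 0.8468·(-4) = -2.1700.
u_3 = c_3 + 0.8729·q_1 + 2.1700·q_2 = (2.3529, -3.5294, -2.3529).
‖u_3‖ = 4.8507, so q_3 = (0.4851, -0.7276, -0.4851).

q_3 = (0.4851, -0.7276, -0.4851)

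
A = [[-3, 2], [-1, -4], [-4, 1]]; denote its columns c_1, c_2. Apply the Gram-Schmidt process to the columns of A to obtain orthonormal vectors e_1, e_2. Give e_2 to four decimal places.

e_2 = (0.2953, -0.9553, 0.0174)

e_1 = c_1/‖c_1‖ = (-3, -1, -4)/5.0990 = (-0.5883, -0.1961, -0.7845).
r_{12} = e_1·c_2 = -1.1767.
u_2 = c_2 + 1.1767·e_1 = (1.3077, -4.2308, 0.0769).
‖u_2‖ = 4.4289, so e_2 = (0.2953, -0.9553, 0.0174).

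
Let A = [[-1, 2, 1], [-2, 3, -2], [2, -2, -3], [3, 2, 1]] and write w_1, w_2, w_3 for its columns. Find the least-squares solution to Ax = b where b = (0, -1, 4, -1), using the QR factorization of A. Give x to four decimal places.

w_1 = (-1, -2, 2, 3); ‖w_1‖ = 4.2426, so e_1 = (-0.2357, -0.4714, 0.4714, 0.7071).
e_1·w_2 = (-0.2357)·2 + (-0.4714)·3 + 0.4714·(-2) + 0.7071·2 = -1.4142.
u_2 = w_2 + 1.4142·e_1 = (1.6667, 2.3333, -1.3333, 3.0000).
‖u_2‖ = 4.3589, so e_2 = (0.3824, 0.5353, -0.3059, 0.6882).
e_1·w_3 = (-0.2357)·1 + (-0.4714)·(-2) + 0.4714·(-3) + 0.7071·1 = 0.0000; e_2·w_3 = 0.3824·1 + 0.5353·(-2) + (-0.3059)·(-3) + 0.6882·1 = 0.9177.
u_3 = w_3 + 0.0000·e_1 − 0.9177·e_2 = (0.6491, -2.4912, -2.7193, 0.3684).
‖u_3‖ = 3.7627, so e_3 = (0.1725, -0.6621, -0.7227, 0.0979).
Qᵀb = (1.6499, -2.4471, -2.3266).
Back-substitute: x_3 = -2.3266/3.7627 = -0.6183.
x_2 = (-2.4471 − 0.9177·(-0.6183))/4.3589 = -0.4312.
x_1 = (1.6499 + 1.4142·(-0.4312) + 0.0000·(-0.6183))/4.2426 = 0.2451.

x = (0.2451, -0.4312, -0.6183)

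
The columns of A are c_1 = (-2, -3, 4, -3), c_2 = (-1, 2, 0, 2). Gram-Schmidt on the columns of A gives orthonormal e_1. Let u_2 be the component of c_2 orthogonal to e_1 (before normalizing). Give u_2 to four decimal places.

e_1 = c_1/‖c_1‖ = (-2, -3, 4, -3)/6.1644 = (-0.3244, -0.4867, 0.6489, -0.4867).
r_{12} = e_1·c_2 = -1.6222.
u_2 = c_2 + 1.6222·e_1 = (-1.5263, 1.2105, 1.0526, 1.2105).

u_2 = (-1.5263, 1.2105, 1.0526, 1.2105)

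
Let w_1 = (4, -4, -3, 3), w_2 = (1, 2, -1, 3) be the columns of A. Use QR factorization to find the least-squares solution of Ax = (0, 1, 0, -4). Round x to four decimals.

x = (-0.2332, -0.5423)

w_1 = (4, -4, -3, 3); ‖w_1‖ = 7.0711, so e_1 = (0.5657, -0.5657, -0.4243, 0.4243).
e_1·w_2 = 0.5657·1 + (-0.5657)·2 + (-0.4243)·(-1) + 0.4243·3 = 1.1314.
u_2 = w_2 − 1.1314·e_1 = (0.3600, 2.6400, -0.5200, 2.5200).
‖u_2‖ = 3.7041, so e_2 = (0.0972, 0.7127, -0.1404, 0.6803).
Qᵀb = (-2.2627, -2.0086).
Back-substitute: x_2 = -2.0086/3.7041 = -0.5423.
x_1 = (-2.2627 − 1.1314·(-0.5423))/7.0711 = -0.2332.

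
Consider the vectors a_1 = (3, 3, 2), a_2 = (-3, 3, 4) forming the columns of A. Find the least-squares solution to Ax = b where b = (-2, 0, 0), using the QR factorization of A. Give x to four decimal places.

a_1 = (3, 3, 2); ‖a_1‖ = 4.6904, so e_1 = (0.6396, 0.6396, 0.4264).
e_1·a_2 = 0.6396·(-3) + 0.6396·3 + 0.4264·4 = 1.7056.
u_2 = a_2 − 1.7056·e_1 = (-4.0909, 1.9091, 3.2727).
‖u_2‖ = 5.5759, so e_2 = (-0.7337, 0.3424, 0.5869).
Qᵀb = (-1.2792, 1.4673).
Back-substitute: x_2 = 1.4673/5.5759 = 0.2632.
x_1 = (-1.2792 − 1.7056·0.2632)/4.6904 = -0.3684.

x = (-0.3684, 0.2632)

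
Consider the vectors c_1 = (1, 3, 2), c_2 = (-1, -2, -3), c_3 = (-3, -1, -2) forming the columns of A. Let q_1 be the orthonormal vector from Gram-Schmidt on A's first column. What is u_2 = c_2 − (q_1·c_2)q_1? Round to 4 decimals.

c_1 = (1, 3, 2); ‖c_1‖ = 3.7417, so q_1 = (0.2673, 0.8018, 0.5345).
q_1·c_2 = 0.2673·(-1) + 0.8018·(-2) + 0.5345·(-3) = -3.4744.
u_2 = c_2 + 3.4744·q_1 = (-0.0714, 0.7857, -1.1429).

u_2 = (-0.0714, 0.7857, -1.1429)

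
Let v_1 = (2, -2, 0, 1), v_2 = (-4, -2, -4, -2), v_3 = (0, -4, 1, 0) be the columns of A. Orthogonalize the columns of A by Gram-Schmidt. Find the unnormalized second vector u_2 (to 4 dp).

u_2 = (-2.6667, -3.3333, -4.0000, -1.3333)

e_1 = v_1/‖v_1‖ = (2, -2, 0, 1)/3.0000 = (0.6667, -0.6667, 0.0000, 0.3333).
r_{12} = e_1·v_2 = -2.0000.
u_2 = v_2 + 2.0000·e_1 = (-2.6667, -3.3333, -4.0000, -1.3333).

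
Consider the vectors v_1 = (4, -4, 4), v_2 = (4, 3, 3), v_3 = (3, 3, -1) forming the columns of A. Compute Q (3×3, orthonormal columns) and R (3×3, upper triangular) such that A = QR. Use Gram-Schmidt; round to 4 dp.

v_1 = (4, -4, 4); ‖v_1‖ = 6.9282, so e_1 = (0.5774, -0.5774, 0.5774).
e_1·v_2 = 0.5774·4 + (-0.5774)·3 + 0.5774·3 = 2.3094.
u_2 = v_2 − 2.3094·e_1 = (2.6667, 4.3333, 1.6667).
‖u_2‖ = 5.3541, so e_2 = (0.4981, 0.8093, 0.3113).
e_1·v_3 = 0.5774·3 + (-0.5774)·3 + 0.5774·(-1) = -0.5774; e_2·v_3 = 0.4981·3 + 0.8093·3 + 0.3113·(-1) = 3.6109.
u_3 = v_3 + 0.5774·e_1 − 3.6109·e_2 = (1.5349, -0.2558, -1.7907).
‖u_3‖ = 2.3723, so e_3 = (0.6470, -0.1078, -0.7548).

Q = [[0.5774, 0.4981, 0.6470], [-0.5774, 0.8093, -0.1078], [0.5774, 0.3113, -0.7548]], R = [[6.9282, 2.3094, -0.5774], [0.0000, 5.3541, 3.6109], [0.0000, 0.0000, 2.3723]]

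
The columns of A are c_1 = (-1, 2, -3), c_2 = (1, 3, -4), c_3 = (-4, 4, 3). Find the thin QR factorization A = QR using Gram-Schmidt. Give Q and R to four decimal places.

q_1 = c_1/‖c_1‖ = (-1, 2, -3)/3.7417 = (-0.2673, 0.5345, -0.8018).
r_{12} = q_1·c_2 = 4.5434.
u_2 = c_2 − 4.5434·q_1 = (2.2143, 0.5714, -0.3571).
‖u_2‖ = 2.3146, so q_2 = (0.9567, 0.2469, -0.1543).
r_{13} = q_1·c_3 = 0.8018; r_{23} = q_2·c_3 = -3.3021.
u_3 = c_3 − 0.8018·q_1 + 3.3021·q_2 = (-0.6267, 4.3867, 3.1333).
‖u_3‖ = 5.4271, so q_3 = (-0.1155, 0.8083, 0.5774).

Q = [[-0.2673, 0.9567, -0.1155], [0.5345, 0.2469, 0.8083], [-0.8018, -0.1543, 0.5774]], R = [[3.7417, 4.5434, 0.8018], [0.0000, 2.3146, -3.3021], [0.0000, 0.0000, 5.4271]]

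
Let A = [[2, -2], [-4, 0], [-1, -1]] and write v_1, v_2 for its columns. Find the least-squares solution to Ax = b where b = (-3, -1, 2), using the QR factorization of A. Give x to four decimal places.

e_1 = v_1/‖v_1‖ = (2, -4, -1)/4.5826 = (0.4364, -0.8729, -0.2182).
r_{12} = e_1·v_2 = -0.6547.
u_2 = v_2 + 0.6547·e_1 = (-1.7143, -0.5714, -1.1429).
‖u_2‖ = 2.1381, so e_2 = (-0.8018, -0.2673, -0.5345).
Qᵀb = (-0.8729, 1.6036).
Back-substitute: x_2 = 1.6036/2.1381 = 0.7500.
x_1 = (-0.8729 + 0.6547·0.7500)/4.5826 = -0.0833.

x = (-0.0833, 0.7500)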